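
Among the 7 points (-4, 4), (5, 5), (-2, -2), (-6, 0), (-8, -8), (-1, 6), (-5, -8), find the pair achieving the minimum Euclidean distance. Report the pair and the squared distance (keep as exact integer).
Pair = ((-8, -8), (-5, -8)); squared distance = 9

Compute all C(7, 2) = 21 pairwise squared distances (x_i − x_j)² + (y_i − y_j)². The minimum is 9, attained by the pair ((-8, -8), (-5, -8)).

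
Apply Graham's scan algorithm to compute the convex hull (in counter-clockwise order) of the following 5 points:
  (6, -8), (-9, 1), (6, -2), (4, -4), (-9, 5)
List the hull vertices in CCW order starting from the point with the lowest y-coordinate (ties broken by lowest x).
Hull (CCW) = [(6, -8), (6, -2), (-9, 5), (-9, 1)]

Graham scan procedure:
  1. Find the pivot p₀ = point with lowest y (tie → lowest x): (6, -8).
  2. Sort the remaining points by polar angle around p₀.
  3. Walk through sorted points, maintaining a stack; pop the top while the last three entries make a non-left turn (cross product ≤ 0).
  4. Final stack is the convex hull in CCW order: (6, -8), (6, -2), (-9, 5), (-9, 1).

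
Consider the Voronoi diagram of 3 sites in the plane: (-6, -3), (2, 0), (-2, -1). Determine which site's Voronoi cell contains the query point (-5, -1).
Nearest site = (-6, -3)

The Voronoi cell of site s contains exactly those query points closer to s than to any other site. Compute squared distances from q = (-5, -1) to each site:
  (-6 − -5)² + (-3 − -1)² = 5
  (-2 − -5)² + (-1 − -1)² = 9
  (2 − -5)² + (0 − -1)² = 50
Minimum is attained by (-6, -3), so q lies in its Voronoi cell.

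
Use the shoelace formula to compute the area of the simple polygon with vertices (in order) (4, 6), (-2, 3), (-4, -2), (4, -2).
Area = 44

Shoelace formula: Area = (1/2) |Σ_i (x_i · y_{i+1} − x_{i+1} · y_i)| (indices mod n). Compute each cross term:
  (4)(3) − (-2)(6) = 24
  (-2)(-2) − (-4)(3) = 16
  (-4)(-2) − (4)(-2) = 16
  (4)(6) − (4)(-2) = 32
Sum = 88, so (signed) Area = 88/2 = 44, |Area| = 44.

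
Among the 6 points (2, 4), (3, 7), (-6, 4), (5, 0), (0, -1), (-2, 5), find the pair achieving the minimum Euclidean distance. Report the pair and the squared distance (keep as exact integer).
Pair = ((2, 4), (3, 7)); squared distance = 10

Compute all C(6, 2) = 15 pairwise squared distances (x_i − x_j)² + (y_i − y_j)². The minimum is 10, attained by the pair ((2, 4), (3, 7)).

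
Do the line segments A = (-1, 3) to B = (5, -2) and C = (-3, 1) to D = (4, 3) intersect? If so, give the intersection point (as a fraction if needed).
Yes; intersection at (13/47, 91/47) (t = 10/47 on AB, s = 22/47 on CD)

Parametrize AB as A + t(B − A) = (-1 + 6 t, 3 + -5 t) and CD as C + s(D − C) = (-3 + 7 s, 1 + 2 s). Solve the linear system for (t, s). Determinant = -47 ≠ 0, so a unique intersection of the containing lines exists. Solution: t = 10/47, s = 22/47 — both in [0, 1], so the segments cross. Intersection point: (13/47, 91/47).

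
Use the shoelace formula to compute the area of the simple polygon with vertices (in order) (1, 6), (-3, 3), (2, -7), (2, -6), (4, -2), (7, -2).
Area = 54

Shoelace formula: Area = (1/2) |Σ_i (x_i · y_{i+1} − x_{i+1} · y_i)| (indices mod n). Compute each cross term:
  (1)(3) − (-3)(6) = 21
  (-3)(-7) − (2)(3) = 15
  (2)(-6) − (2)(-7) = 2
  (2)(-2) − (4)(-6) = 20
  (4)(-2) − (7)(-2) = 6
  (7)(6) − (1)(-2) = 44
Sum = 108, so (signed) Area = 108/2 = 54, |Area| = 54.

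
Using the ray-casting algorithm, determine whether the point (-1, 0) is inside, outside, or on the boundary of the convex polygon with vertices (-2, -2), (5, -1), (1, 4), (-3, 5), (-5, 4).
The point (-1, 0) lies strictly inside the polygon

Cast a horizontal ray to the right from the query point and count how many polygon edges it crosses (each edge strictly once or zero times, handled with the usual half-open convention). 
Parity of crossings → odd ⇒ inside.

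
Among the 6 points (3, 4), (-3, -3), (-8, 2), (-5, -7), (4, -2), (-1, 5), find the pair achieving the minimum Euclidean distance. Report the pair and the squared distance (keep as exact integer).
Pair = ((3, 4), (-1, 5)); squared distance = 17

Compute all C(6, 2) = 15 pairwise squared distances (x_i − x_j)² + (y_i − y_j)². The minimum is 17, attained by the pair ((3, 4), (-1, 5)).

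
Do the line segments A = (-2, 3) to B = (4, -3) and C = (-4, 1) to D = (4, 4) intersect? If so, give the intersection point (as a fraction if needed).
Yes; intersection at (-12/11, 23/11) (t = 5/33 on AB, s = 4/11 on CD)

Parametrize AB as A + t(B − A) = (-2 + 6 t, 3 + -6 t) and CD as C + s(D − C) = (-4 + 8 s, 1 + 3 s). Solve the linear system for (t, s). Determinant = -66 ≠ 0, so a unique intersection of the containing lines exists. Solution: t = 5/33, s = 4/11 — both in [0, 1], so the segments cross. Intersection point: (-12/11, 23/11).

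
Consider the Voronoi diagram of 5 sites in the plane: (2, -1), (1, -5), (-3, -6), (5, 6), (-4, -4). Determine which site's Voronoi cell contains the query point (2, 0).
Nearest site = (2, -1)

The Voronoi cell of site s contains exactly those query points closer to s than to any other site. Compute squared distances from q = (2, 0) to each site:
  (2 − 2)² + (-1 − 0)² = 1
  (1 − 2)² + (-5 − 0)² = 26
  (5 − 2)² + (6 − 0)² = 45
  (-4 − 2)² + (-4 − 0)² = 52
  (-3 − 2)² + (-6 − 0)² = 61
Minimum is attained by (2, -1), so q lies in its Voronoi cell.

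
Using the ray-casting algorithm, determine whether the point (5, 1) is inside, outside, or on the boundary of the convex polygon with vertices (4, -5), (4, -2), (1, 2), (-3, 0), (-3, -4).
The point (5, 1) lies strictly outside the polygon

Cast a horizontal ray to the right from the query point and count how many polygon edges it crosses (each edge strictly once or zero times, handled with the usual half-open convention). 
Parity of crossings → even ⇒ outside.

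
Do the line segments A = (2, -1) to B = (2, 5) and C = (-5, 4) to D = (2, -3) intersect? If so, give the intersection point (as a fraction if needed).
No (intersection of containing lines falls outside at least one segment)

Parametrize and solve: t = -1/3, s = 1. At least one of these is outside [0, 1], so the segments do not intersect.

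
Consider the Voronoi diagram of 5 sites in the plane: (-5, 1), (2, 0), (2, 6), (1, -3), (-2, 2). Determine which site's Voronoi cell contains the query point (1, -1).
Nearest site = (2, 0)

The Voronoi cell of site s contains exactly those query points closer to s than to any other site. Compute squared distances from q = (1, -1) to each site:
  (2 − 1)² + (0 − -1)² = 2
  (1 − 1)² + (-3 − -1)² = 4
  (-2 − 1)² + (2 − -1)² = 18
  (-5 − 1)² + (1 − -1)² = 40
  (2 − 1)² + (6 − -1)² = 50
Minimum is attained by (2, 0), so q lies in its Voronoi cell.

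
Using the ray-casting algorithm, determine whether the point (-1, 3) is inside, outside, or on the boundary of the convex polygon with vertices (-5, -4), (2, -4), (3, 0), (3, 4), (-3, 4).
The point (-1, 3) lies strictly inside the polygon

Cast a horizontal ray to the right from the query point and count how many polygon edges it crosses (each edge strictly once or zero times, handled with the usual half-open convention). 
Parity of crossings → odd ⇒ inside.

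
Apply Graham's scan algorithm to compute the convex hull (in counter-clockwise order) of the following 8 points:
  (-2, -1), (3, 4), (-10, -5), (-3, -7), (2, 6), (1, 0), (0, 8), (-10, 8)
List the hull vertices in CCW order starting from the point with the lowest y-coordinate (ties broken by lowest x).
Hull (CCW) = [(-3, -7), (1, 0), (3, 4), (2, 6), (0, 8), (-10, 8), (-10, -5)]

Graham scan procedure:
  1. Find the pivot p₀ = point with lowest y (tie → lowest x): (-3, -7).
  2. Sort the remaining points by polar angle around p₀.
  3. Walk through sorted points, maintaining a stack; pop the top while the last three entries make a non-left turn (cross product ≤ 0).
  4. Final stack is the convex hull in CCW order: (-3, -7), (1, 0), (3, 4), (2, 6), (0, 8), (-10, 8), (-10, -5).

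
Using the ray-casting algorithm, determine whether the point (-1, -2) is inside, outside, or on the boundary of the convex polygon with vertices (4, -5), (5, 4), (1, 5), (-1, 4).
The point (-1, -2) lies strictly outside the polygon

Cast a horizontal ray to the right from the query point and count how many polygon edges it crosses (each edge strictly once or zero times, handled with the usual half-open convention). 
Parity of crossings → even ⇒ outside.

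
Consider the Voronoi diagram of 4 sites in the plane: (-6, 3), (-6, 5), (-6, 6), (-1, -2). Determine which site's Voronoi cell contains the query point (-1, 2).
Nearest site = (-1, -2)

The Voronoi cell of site s contains exactly those query points closer to s than to any other site. Compute squared distances from q = (-1, 2) to each site:
  (-1 − -1)² + (-2 − 2)² = 16
  (-6 − -1)² + (3 − 2)² = 26
  (-6 − -1)² + (5 − 2)² = 34
  (-6 − -1)² + (6 − 2)² = 41
Minimum is attained by (-1, -2), so q lies in its Voronoi cell.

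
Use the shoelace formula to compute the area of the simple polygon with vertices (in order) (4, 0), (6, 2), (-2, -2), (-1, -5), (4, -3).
Area = 43/2

Shoelace formula: Area = (1/2) |Σ_i (x_i · y_{i+1} − x_{i+1} · y_i)| (indices mod n). Compute each cross term:
  (4)(2) − (6)(0) = 8
  (6)(-2) − (-2)(2) = -8
  (-2)(-5) − (-1)(-2) = 8
  (-1)(-3) − (4)(-5) = 23
  (4)(0) − (4)(-3) = 12
Sum = 43, so (signed) Area = 43/2 = 43/2, |Area| = 43/2.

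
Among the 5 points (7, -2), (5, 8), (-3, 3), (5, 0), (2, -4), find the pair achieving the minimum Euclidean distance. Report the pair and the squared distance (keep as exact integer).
Pair = ((7, -2), (5, 0)); squared distance = 8

Compute all C(5, 2) = 10 pairwise squared distances (x_i − x_j)² + (y_i − y_j)². The minimum is 8, attained by the pair ((7, -2), (5, 0)).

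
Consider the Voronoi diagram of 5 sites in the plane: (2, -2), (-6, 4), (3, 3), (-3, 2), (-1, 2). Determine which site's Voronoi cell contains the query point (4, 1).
Nearest site = (3, 3)

The Voronoi cell of site s contains exactly those query points closer to s than to any other site. Compute squared distances from q = (4, 1) to each site:
  (3 − 4)² + (3 − 1)² = 5
  (2 − 4)² + (-2 − 1)² = 13
  (-1 − 4)² + (2 − 1)² = 26
  (-3 − 4)² + (2 − 1)² = 50
  (-6 − 4)² + (4 − 1)² = 109
Minimum is attained by (3, 3), so q lies in its Voronoi cell.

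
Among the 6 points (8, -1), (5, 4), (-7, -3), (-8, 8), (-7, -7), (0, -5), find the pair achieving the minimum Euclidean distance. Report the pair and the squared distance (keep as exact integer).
Pair = ((-7, -3), (-7, -7)); squared distance = 16

Compute all C(6, 2) = 15 pairwise squared distances (x_i − x_j)² + (y_i − y_j)². The minimum is 16, attained by the pair ((-7, -3), (-7, -7)).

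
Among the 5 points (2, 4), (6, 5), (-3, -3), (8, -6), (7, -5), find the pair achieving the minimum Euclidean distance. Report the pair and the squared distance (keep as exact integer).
Pair = ((8, -6), (7, -5)); squared distance = 2

Compute all C(5, 2) = 10 pairwise squared distances (x_i − x_j)² + (y_i − y_j)². The minimum is 2, attained by the pair ((8, -6), (7, -5)).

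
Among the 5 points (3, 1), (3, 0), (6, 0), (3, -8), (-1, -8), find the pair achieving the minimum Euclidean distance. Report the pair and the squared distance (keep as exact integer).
Pair = ((3, 1), (3, 0)); squared distance = 1

Compute all C(5, 2) = 10 pairwise squared distances (x_i − x_j)² + (y_i − y_j)². The minimum is 1, attained by the pair ((3, 1), (3, 0)).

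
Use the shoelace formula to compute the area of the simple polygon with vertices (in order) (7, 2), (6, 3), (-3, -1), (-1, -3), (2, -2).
Area = 23

Shoelace formula: Area = (1/2) |Σ_i (x_i · y_{i+1} − x_{i+1} · y_i)| (indices mod n). Compute each cross term:
  (7)(3) − (6)(2) = 9
  (6)(-1) − (-3)(3) = 3
  (-3)(-3) − (-1)(-1) = 8
  (-1)(-2) − (2)(-3) = 8
  (2)(2) − (7)(-2) = 18
Sum = 46, so (signed) Area = 46/2 = 23, |Area| = 23.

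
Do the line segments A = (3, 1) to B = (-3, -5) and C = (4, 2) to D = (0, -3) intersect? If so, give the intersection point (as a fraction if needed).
No (intersection of containing lines falls outside at least one segment)

Parametrize and solve: t = -1/6, s = 0. At least one of these is outside [0, 1], so the segments do not intersect.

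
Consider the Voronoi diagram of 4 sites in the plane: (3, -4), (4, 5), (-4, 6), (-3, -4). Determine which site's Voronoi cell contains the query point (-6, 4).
Nearest site = (-4, 6)

The Voronoi cell of site s contains exactly those query points closer to s than to any other site. Compute squared distances from q = (-6, 4) to each site:
  (-4 − -6)² + (6 − 4)² = 8
  (-3 − -6)² + (-4 − 4)² = 73
  (4 − -6)² + (5 − 4)² = 101
  (3 − -6)² + (-4 − 4)² = 145
Minimum is attained by (-4, 6), so q lies in its Voronoi cell.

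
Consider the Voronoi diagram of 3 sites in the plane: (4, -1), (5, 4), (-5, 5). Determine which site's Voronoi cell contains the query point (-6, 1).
Nearest site = (-5, 5)

The Voronoi cell of site s contains exactly those query points closer to s than to any other site. Compute squared distances from q = (-6, 1) to each site:
  (-5 − -6)² + (5 − 1)² = 17
  (4 − -6)² + (-1 − 1)² = 104
  (5 − -6)² + (4 − 1)² = 130
Minimum is attained by (-5, 5), so q lies in its Voronoi cell.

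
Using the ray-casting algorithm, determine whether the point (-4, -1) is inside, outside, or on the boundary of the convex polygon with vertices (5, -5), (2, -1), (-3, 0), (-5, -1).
The point (-4, -1) lies strictly inside the polygon

Cast a horizontal ray to the right from the query point and count how many polygon edges it crosses (each edge strictly once or zero times, handled with the usual half-open convention). 
Parity of crossings → odd ⇒ inside.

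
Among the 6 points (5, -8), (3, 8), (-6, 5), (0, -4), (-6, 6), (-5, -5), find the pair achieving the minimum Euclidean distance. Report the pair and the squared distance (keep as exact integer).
Pair = ((-6, 5), (-6, 6)); squared distance = 1

Compute all C(6, 2) = 15 pairwise squared distances (x_i − x_j)² + (y_i − y_j)². The minimum is 1, attained by the pair ((-6, 5), (-6, 6)).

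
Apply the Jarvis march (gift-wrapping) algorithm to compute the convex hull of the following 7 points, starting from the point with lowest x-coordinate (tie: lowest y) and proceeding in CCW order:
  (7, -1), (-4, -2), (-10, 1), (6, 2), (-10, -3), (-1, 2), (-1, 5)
Hull (CCW) = [(-10, -3), (7, -1), (6, 2), (-1, 5), (-10, 1)]

Jarvis march: at each step, from the current hull vertex p, select the next vertex q as the point such that every other point lies strictly to the left of (or on) the directed line p → q. (Equivalently: for every other point r, the cross product (q − p) × (r − p) ≥ 0.)
Starting point (lowest x, tie lowest y): (-10, -3). Wrap until returning to start. Resulting hull: (-10, -3), (7, -1), (6, 2), (-1, 5), (-10, 1).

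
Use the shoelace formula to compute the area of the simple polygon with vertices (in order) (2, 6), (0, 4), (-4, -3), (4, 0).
Area = 30

Shoelace formula: Area = (1/2) |Σ_i (x_i · y_{i+1} − x_{i+1} · y_i)| (indices mod n). Compute each cross term:
  (2)(4) − (0)(6) = 8
  (0)(-3) − (-4)(4) = 16
  (-4)(0) − (4)(-3) = 12
  (4)(6) − (2)(0) = 24
Sum = 60, so (signed) Area = 60/2 = 30, |Area| = 30.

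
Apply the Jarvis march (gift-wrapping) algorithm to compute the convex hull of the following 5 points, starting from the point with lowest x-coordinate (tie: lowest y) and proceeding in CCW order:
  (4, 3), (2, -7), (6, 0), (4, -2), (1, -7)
Hull (CCW) = [(1, -7), (2, -7), (6, 0), (4, 3)]

Jarvis march: at each step, from the current hull vertex p, select the next vertex q as the point such that every other point lies strictly to the left of (or on) the directed line p → q. (Equivalently: for every other point r, the cross product (q − p) × (r − p) ≥ 0.)
Starting point (lowest x, tie lowest y): (1, -7). Wrap until returning to start. Resulting hull: (1, -7), (2, -7), (6, 0), (4, 3).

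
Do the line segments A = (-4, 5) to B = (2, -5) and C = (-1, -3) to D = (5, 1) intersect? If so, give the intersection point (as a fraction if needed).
Yes; intersection at (2/7, -15/7) (t = 5/7 on AB, s = 3/14 on CD)

Parametrize AB as A + t(B − A) = (-4 + 6 t, 5 + -10 t) and CD as C + s(D − C) = (-1 + 6 s, -3 + 4 s). Solve the linear system for (t, s). Determinant = -84 ≠ 0, so a unique intersection of the containing lines exists. Solution: t = 5/7, s = 3/14 — both in [0, 1], so the segments cross. Intersection point: (2/7, -15/7).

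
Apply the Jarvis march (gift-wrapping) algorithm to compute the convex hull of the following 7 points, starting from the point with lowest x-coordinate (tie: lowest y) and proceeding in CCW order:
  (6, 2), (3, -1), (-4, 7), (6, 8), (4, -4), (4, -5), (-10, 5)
Hull (CCW) = [(-10, 5), (4, -5), (6, 2), (6, 8), (-4, 7)]

Jarvis march: at each step, from the current hull vertex p, select the next vertex q as the point such that every other point lies strictly to the left of (or on) the directed line p → q. (Equivalently: for every other point r, the cross product (q − p) × (r − p) ≥ 0.)
Starting point (lowest x, tie lowest y): (-10, 5). Wrap until returning to start. Resulting hull: (-10, 5), (4, -5), (6, 2), (6, 8), (-4, 7).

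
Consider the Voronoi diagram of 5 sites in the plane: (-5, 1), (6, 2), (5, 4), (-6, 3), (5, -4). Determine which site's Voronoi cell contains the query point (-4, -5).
Nearest site = (-5, 1)

The Voronoi cell of site s contains exactly those query points closer to s than to any other site. Compute squared distances from q = (-4, -5) to each site:
  (-5 − -4)² + (1 − -5)² = 37
  (-6 − -4)² + (3 − -5)² = 68
  (5 − -4)² + (-4 − -5)² = 82
  (6 − -4)² + (2 − -5)² = 149
  (5 − -4)² + (4 − -5)² = 162
Minimum is attained by (-5, 1), so q lies in its Voronoi cell.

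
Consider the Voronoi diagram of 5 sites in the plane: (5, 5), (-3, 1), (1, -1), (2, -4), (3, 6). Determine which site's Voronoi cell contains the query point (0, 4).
Nearest site = (3, 6)

The Voronoi cell of site s contains exactly those query points closer to s than to any other site. Compute squared distances from q = (0, 4) to each site:
  (3 − 0)² + (6 − 4)² = 13
  (-3 − 0)² + (1 − 4)² = 18
  (1 − 0)² + (-1 − 4)² = 26
  (5 − 0)² + (5 − 4)² = 26
  (2 − 0)² + (-4 − 4)² = 68
Minimum is attained by (3, 6), so q lies in its Voronoi cell.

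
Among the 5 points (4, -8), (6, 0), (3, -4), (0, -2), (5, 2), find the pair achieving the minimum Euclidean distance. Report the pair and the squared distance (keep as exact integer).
Pair = ((6, 0), (5, 2)); squared distance = 5

Compute all C(5, 2) = 10 pairwise squared distances (x_i − x_j)² + (y_i − y_j)². The minimum is 5, attained by the pair ((6, 0), (5, 2)).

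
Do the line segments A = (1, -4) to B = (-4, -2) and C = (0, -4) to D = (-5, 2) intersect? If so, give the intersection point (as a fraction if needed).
Yes; intersection at (-1/2, -17/5) (t = 3/10 on AB, s = 1/10 on CD)

Parametrize AB as A + t(B − A) = (1 + -5 t, -4 + 2 t) and CD as C + s(D − C) = (0 + -5 s, -4 + 6 s). Solve the linear system for (t, s). Determinant = 20 ≠ 0, so a unique intersection of the containing lines exists. Solution: t = 3/10, s = 1/10 — both in [0, 1], so the segments cross. Intersection point: (-1/2, -17/5).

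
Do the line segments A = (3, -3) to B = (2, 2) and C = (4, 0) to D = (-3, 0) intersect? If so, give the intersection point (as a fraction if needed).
Yes; intersection at (12/5, 0) (t = 3/5 on AB, s = 8/35 on CD)

Parametrize AB as A + t(B − A) = (3 + -1 t, -3 + 5 t) and CD as C + s(D − C) = (4 + -7 s, 0 + 0 s). Solve the linear system for (t, s). Determinant = -35 ≠ 0, so a unique intersection of the containing lines exists. Solution: t = 3/5, s = 8/35 — both in [0, 1], so the segments cross. Intersection point: (12/5, 0).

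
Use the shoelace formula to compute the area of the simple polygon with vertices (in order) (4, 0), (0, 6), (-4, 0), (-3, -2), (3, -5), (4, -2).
Area = 99/2

Shoelace formula: Area = (1/2) |Σ_i (x_i · y_{i+1} − x_{i+1} · y_i)| (indices mod n). Compute each cross term:
  (4)(6) − (0)(0) = 24
  (0)(0) − (-4)(6) = 24
  (-4)(-2) − (-3)(0) = 8
  (-3)(-5) − (3)(-2) = 21
  (3)(-2) − (4)(-5) = 14
  (4)(0) − (4)(-2) = 8
Sum = 99, so (signed) Area = 99/2 = 99/2, |Area| = 99/2.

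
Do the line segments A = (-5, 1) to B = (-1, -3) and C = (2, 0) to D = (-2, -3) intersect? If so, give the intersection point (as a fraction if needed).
Yes; intersection at (-10/7, -18/7) (t = 25/28 on AB, s = 6/7 on CD)

Parametrize AB as A + t(B − A) = (-5 + 4 t, 1 + -4 t) and CD as C + s(D − C) = (2 + -4 s, 0 + -3 s). Solve the linear system for (t, s). Determinant = 28 ≠ 0, so a unique intersection of the containing lines exists. Solution: t = 25/28, s = 6/7 — both in [0, 1], so the segments cross. Intersection point: (-10/7, -18/7).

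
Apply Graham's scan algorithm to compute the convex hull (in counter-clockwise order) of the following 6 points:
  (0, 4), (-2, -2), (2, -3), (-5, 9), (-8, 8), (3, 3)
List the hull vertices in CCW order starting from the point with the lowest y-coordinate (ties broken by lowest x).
Hull (CCW) = [(2, -3), (3, 3), (-5, 9), (-8, 8), (-2, -2)]

Graham scan procedure:
  1. Find the pivot p₀ = point with lowest y (tie → lowest x): (2, -3).
  2. Sort the remaining points by polar angle around p₀.
  3. Walk through sorted points, maintaining a stack; pop the top while the last three entries make a non-left turn (cross product ≤ 0).
  4. Final stack is the convex hull in CCW order: (2, -3), (3, 3), (-5, 9), (-8, 8), (-2, -2).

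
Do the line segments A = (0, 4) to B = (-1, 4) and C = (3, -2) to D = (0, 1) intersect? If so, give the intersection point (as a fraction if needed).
No (intersection of containing lines falls outside at least one segment)

Parametrize and solve: t = 3, s = 2. At least one of these is outside [0, 1], so the segments do not intersect.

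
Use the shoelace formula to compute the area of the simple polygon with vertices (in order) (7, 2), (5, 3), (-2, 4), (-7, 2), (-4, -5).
Area = 131/2

Shoelace formula: Area = (1/2) |Σ_i (x_i · y_{i+1} − x_{i+1} · y_i)| (indices mod n). Compute each cross term:
  (7)(3) − (5)(2) = 11
  (5)(4) − (-2)(3) = 26
  (-2)(2) − (-7)(4) = 24
  (-7)(-5) − (-4)(2) = 43
  (-4)(2) − (7)(-5) = 27
Sum = 131, so (signed) Area = 131/2 = 131/2, |Area| = 131/2.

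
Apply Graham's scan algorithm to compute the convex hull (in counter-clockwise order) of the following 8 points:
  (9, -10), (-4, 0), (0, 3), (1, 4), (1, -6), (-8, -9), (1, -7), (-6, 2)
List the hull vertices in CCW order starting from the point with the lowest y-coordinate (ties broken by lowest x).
Hull (CCW) = [(9, -10), (1, 4), (-6, 2), (-8, -9)]

Graham scan procedure:
  1. Find the pivot p₀ = point with lowest y (tie → lowest x): (9, -10).
  2. Sort the remaining points by polar angle around p₀.
  3. Walk through sorted points, maintaining a stack; pop the top while the last three entries make a non-left turn (cross product ≤ 0).
  4. Final stack is the convex hull in CCW order: (9, -10), (1, 4), (-6, 2), (-8, -9).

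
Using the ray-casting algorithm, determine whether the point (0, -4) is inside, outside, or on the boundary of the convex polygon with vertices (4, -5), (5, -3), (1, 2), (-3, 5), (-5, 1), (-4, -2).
The point (0, -4) lies strictly outside the polygon

Cast a horizontal ray to the right from the query point and count how many polygon edges it crosses (each edge strictly once or zero times, handled with the usual half-open convention). 
Parity of crossings → even ⇒ outside.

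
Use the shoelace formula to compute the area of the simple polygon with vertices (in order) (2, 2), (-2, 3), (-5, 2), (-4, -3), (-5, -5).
Area = 49/2

Shoelace formula: Area = (1/2) |Σ_i (x_i · y_{i+1} − x_{i+1} · y_i)| (indices mod n). Compute each cross term:
  (2)(3) − (-2)(2) = 10
  (-2)(2) − (-5)(3) = 11
  (-5)(-3) − (-4)(2) = 23
  (-4)(-5) − (-5)(-3) = 5
  (-5)(2) − (2)(-5) = 0
Sum = 49, so (signed) Area = 49/2 = 49/2, |Area| = 49/2.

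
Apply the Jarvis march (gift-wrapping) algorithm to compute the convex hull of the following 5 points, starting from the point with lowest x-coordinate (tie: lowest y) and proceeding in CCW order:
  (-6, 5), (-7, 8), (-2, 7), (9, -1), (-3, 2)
Hull (CCW) = [(-7, 8), (-6, 5), (-3, 2), (9, -1), (-2, 7)]

Jarvis march: at each step, from the current hull vertex p, select the next vertex q as the point such that every other point lies strictly to the left of (or on) the directed line p → q. (Equivalently: for every other point r, the cross product (q − p) × (r − p) ≥ 0.)
Starting point (lowest x, tie lowest y): (-7, 8). Wrap until returning to start. Resulting hull: (-7, 8), (-6, 5), (-3, 2), (9, -1), (-2, 7).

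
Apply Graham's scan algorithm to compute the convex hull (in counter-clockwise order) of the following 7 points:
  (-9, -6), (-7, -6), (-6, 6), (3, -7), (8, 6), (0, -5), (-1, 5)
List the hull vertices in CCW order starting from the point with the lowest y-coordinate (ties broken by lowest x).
Hull (CCW) = [(3, -7), (8, 6), (-6, 6), (-9, -6)]

Graham scan procedure:
  1. Find the pivot p₀ = point with lowest y (tie → lowest x): (3, -7).
  2. Sort the remaining points by polar angle around p₀.
  3. Walk through sorted points, maintaining a stack; pop the top while the last three entries make a non-left turn (cross product ≤ 0).
  4. Final stack is the convex hull in CCW order: (3, -7), (8, 6), (-6, 6), (-9, -6).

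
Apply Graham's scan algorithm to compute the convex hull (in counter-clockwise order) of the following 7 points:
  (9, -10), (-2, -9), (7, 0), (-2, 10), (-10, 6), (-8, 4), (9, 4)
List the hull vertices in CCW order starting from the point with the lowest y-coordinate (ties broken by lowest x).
Hull (CCW) = [(9, -10), (9, 4), (-2, 10), (-10, 6), (-2, -9)]

Graham scan procedure:
  1. Find the pivot p₀ = point with lowest y (tie → lowest x): (9, -10).
  2. Sort the remaining points by polar angle around p₀.
  3. Walk through sorted points, maintaining a stack; pop the top while the last three entries make a non-left turn (cross product ≤ 0).
  4. Final stack is the convex hull in CCW order: (9, -10), (9, 4), (-2, 10), (-10, 6), (-2, -9).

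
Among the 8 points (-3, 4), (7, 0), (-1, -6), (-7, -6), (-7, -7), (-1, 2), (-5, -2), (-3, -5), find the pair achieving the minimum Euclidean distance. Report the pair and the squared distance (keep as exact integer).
Pair = ((-7, -6), (-7, -7)); squared distance = 1

Compute all C(8, 2) = 28 pairwise squared distances (x_i − x_j)² + (y_i − y_j)². The minimum is 1, attained by the pair ((-7, -6), (-7, -7)).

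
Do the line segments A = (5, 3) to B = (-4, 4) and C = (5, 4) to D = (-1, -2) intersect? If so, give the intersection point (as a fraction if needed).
Yes; intersection at (41/10, 31/10) (t = 1/10 on AB, s = 3/20 on CD)

Parametrize AB as A + t(B − A) = (5 + -9 t, 3 + 1 t) and CD as C + s(D − C) = (5 + -6 s, 4 + -6 s). Solve the linear system for (t, s). Determinant = -60 ≠ 0, so a unique intersection of the containing lines exists. Solution: t = 1/10, s = 3/20 — both in [0, 1], so the segments cross. Intersection point: (41/10, 31/10).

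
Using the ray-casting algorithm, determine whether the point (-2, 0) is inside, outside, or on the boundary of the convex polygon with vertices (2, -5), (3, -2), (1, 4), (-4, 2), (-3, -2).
The point (-2, 0) lies strictly inside the polygon

Cast a horizontal ray to the right from the query point and count how many polygon edges it crosses (each edge strictly once or zero times, handled with the usual half-open convention). 
Parity of crossings → odd ⇒ inside.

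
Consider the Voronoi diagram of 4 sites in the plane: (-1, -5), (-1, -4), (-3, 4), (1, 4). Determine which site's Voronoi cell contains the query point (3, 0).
Nearest site = (1, 4)

The Voronoi cell of site s contains exactly those query points closer to s than to any other site. Compute squared distances from q = (3, 0) to each site:
  (1 − 3)² + (4 − 0)² = 20
  (-1 − 3)² + (-4 − 0)² = 32
  (-1 − 3)² + (-5 − 0)² = 41
  (-3 − 3)² + (4 − 0)² = 52
Minimum is attained by (1, 4), so q lies in its Voronoi cell.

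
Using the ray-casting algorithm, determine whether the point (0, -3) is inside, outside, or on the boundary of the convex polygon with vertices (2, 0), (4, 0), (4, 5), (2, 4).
The point (0, -3) lies strictly outside the polygon

Cast a horizontal ray to the right from the query point and count how many polygon edges it crosses (each edge strictly once or zero times, handled with the usual half-open convention). 
Parity of crossings → even ⇒ outside.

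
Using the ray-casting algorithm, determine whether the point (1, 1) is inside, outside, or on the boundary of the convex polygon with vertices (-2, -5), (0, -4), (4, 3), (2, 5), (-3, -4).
The point (1, 1) lies strictly inside the polygon

Cast a horizontal ray to the right from the query point and count how many polygon edges it crosses (each edge strictly once or zero times, handled with the usual half-open convention). 
Parity of crossings → odd ⇒ inside.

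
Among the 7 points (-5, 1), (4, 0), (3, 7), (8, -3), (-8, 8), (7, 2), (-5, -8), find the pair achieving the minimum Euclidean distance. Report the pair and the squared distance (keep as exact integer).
Pair = ((4, 0), (7, 2)); squared distance = 13

Compute all C(7, 2) = 21 pairwise squared distances (x_i − x_j)² + (y_i − y_j)². The minimum is 13, attained by the pair ((4, 0), (7, 2)).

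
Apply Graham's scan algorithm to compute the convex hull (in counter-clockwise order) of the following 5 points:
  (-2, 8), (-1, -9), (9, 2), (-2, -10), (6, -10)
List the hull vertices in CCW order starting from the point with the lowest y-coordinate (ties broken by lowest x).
Hull (CCW) = [(-2, -10), (6, -10), (9, 2), (-2, 8)]

Graham scan procedure:
  1. Find the pivot p₀ = point with lowest y (tie → lowest x): (-2, -10).
  2. Sort the remaining points by polar angle around p₀.
  3. Walk through sorted points, maintaining a stack; pop the top while the last three entries make a non-left turn (cross product ≤ 0).
  4. Final stack is the convex hull in CCW order: (-2, -10), (6, -10), (9, 2), (-2, 8).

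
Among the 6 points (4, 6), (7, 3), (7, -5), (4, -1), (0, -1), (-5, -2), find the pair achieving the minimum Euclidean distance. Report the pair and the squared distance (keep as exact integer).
Pair = ((4, -1), (0, -1)); squared distance = 16

Compute all C(6, 2) = 15 pairwise squared distances (x_i − x_j)² + (y_i − y_j)². The minimum is 16, attained by the pair ((4, -1), (0, -1)).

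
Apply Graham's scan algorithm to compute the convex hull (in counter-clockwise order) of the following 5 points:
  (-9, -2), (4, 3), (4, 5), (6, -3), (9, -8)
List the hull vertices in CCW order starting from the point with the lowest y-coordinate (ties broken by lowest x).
Hull (CCW) = [(9, -8), (4, 5), (-9, -2)]

Graham scan procedure:
  1. Find the pivot p₀ = point with lowest y (tie → lowest x): (9, -8).
  2. Sort the remaining points by polar angle around p₀.
  3. Walk through sorted points, maintaining a stack; pop the top while the last three entries make a non-left turn (cross product ≤ 0).
  4. Final stack is the convex hull in CCW order: (9, -8), (4, 5), (-9, -2).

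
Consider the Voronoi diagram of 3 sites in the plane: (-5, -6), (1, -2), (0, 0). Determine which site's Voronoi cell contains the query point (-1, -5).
Nearest site = (1, -2)

The Voronoi cell of site s contains exactly those query points closer to s than to any other site. Compute squared distances from q = (-1, -5) to each site:
  (1 − -1)² + (-2 − -5)² = 13
  (-5 − -1)² + (-6 − -5)² = 17
  (0 − -1)² + (0 − -5)² = 26
Minimum is attained by (1, -2), so q lies in its Voronoi cell.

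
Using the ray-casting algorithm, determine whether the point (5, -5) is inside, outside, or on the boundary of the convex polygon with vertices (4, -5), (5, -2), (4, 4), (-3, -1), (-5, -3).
The point (5, -5) lies strictly outside the polygon

Cast a horizontal ray to the right from the query point and count how many polygon edges it crosses (each edge strictly once or zero times, handled with the usual half-open convention). 
Parity of crossings → even ⇒ outside.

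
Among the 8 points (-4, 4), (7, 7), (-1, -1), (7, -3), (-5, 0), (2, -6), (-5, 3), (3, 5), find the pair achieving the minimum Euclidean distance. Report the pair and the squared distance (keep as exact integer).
Pair = ((-4, 4), (-5, 3)); squared distance = 2

Compute all C(8, 2) = 28 pairwise squared distances (x_i − x_j)² + (y_i − y_j)². The minimum is 2, attained by the pair ((-4, 4), (-5, 3)).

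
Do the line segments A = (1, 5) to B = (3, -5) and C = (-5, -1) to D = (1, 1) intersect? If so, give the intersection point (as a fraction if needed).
No (intersection of containing lines falls outside at least one segment)

Parametrize and solve: t = 3/8, s = 9/8. At least one of these is outside [0, 1], so the segments do not intersect.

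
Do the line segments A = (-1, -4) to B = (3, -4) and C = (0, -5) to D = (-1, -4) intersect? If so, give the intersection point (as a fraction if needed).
Yes; intersection at (-1, -4) (t = 0 on AB, s = 1 on CD)

Parametrize AB as A + t(B − A) = (-1 + 4 t, -4 + 0 t) and CD as C + s(D − C) = (0 + -1 s, -5 + 1 s). Solve the linear system for (t, s). Determinant = -4 ≠ 0, so a unique intersection of the containing lines exists. Solution: t = 0, s = 1 — both in [0, 1], so the segments cross. Intersection point: (-1, -4).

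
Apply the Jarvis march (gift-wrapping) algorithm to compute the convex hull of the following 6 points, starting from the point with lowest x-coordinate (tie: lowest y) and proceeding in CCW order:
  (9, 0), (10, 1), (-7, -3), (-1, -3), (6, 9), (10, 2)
Hull (CCW) = [(-7, -3), (-1, -3), (9, 0), (10, 1), (10, 2), (6, 9)]

Jarvis march: at each step, from the current hull vertex p, select the next vertex q as the point such that every other point lies strictly to the left of (or on) the directed line p → q. (Equivalently: for every other point r, the cross product (q − p) × (r − p) ≥ 0.)
Starting point (lowest x, tie lowest y): (-7, -3). Wrap until returning to start. Resulting hull: (-7, -3), (-1, -3), (9, 0), (10, 1), (10, 2), (6, 9).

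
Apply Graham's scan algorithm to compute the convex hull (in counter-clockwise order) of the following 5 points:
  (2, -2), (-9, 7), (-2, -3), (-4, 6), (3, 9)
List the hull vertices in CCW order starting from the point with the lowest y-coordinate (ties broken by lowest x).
Hull (CCW) = [(-2, -3), (2, -2), (3, 9), (-9, 7)]

Graham scan procedure:
  1. Find the pivot p₀ = point with lowest y (tie → lowest x): (-2, -3).
  2. Sort the remaining points by polar angle around p₀.
  3. Walk through sorted points, maintaining a stack; pop the top while the last three entries make a non-left turn (cross product ≤ 0).
  4. Final stack is the convex hull in CCW order: (-2, -3), (2, -2), (3, 9), (-9, 7).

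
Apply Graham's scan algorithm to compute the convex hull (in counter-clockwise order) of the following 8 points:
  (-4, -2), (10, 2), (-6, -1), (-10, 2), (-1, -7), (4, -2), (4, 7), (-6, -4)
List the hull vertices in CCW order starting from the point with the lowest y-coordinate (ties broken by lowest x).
Hull (CCW) = [(-1, -7), (10, 2), (4, 7), (-10, 2), (-6, -4)]

Graham scan procedure:
  1. Find the pivot p₀ = point with lowest y (tie → lowest x): (-1, -7).
  2. Sort the remaining points by polar angle around p₀.
  3. Walk through sorted points, maintaining a stack; pop the top while the last three entries make a non-left turn (cross product ≤ 0).
  4. Final stack is the convex hull in CCW order: (-1, -7), (10, 2), (4, 7), (-10, 2), (-6, -4).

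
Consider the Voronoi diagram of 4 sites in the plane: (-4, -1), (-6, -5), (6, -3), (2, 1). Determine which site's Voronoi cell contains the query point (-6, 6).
Nearest site = (-4, -1)

The Voronoi cell of site s contains exactly those query points closer to s than to any other site. Compute squared distances from q = (-6, 6) to each site:
  (-4 − -6)² + (-1 − 6)² = 53
  (2 − -6)² + (1 − 6)² = 89
  (-6 − -6)² + (-5 − 6)² = 121
  (6 − -6)² + (-3 − 6)² = 225
Minimum is attained by (-4, -1), so q lies in its Voronoi cell.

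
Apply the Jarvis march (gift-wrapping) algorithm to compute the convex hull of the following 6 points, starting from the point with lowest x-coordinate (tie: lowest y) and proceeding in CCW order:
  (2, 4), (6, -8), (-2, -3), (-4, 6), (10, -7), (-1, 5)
Hull (CCW) = [(-4, 6), (-2, -3), (6, -8), (10, -7), (2, 4)]

Jarvis march: at each step, from the current hull vertex p, select the next vertex q as the point such that every other point lies strictly to the left of (or on) the directed line p → q. (Equivalently: for every other point r, the cross product (q − p) × (r − p) ≥ 0.)
Starting point (lowest x, tie lowest y): (-4, 6). Wrap until returning to start. Resulting hull: (-4, 6), (-2, -3), (6, -8), (10, -7), (2, 4).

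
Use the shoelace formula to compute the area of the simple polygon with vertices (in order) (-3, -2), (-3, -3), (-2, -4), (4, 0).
Area = 17/2

Shoelace formula: Area = (1/2) |Σ_i (x_i · y_{i+1} − x_{i+1} · y_i)| (indices mod n). Compute each cross term:
  (-3)(-3) − (-3)(-2) = 3
  (-3)(-4) − (-2)(-3) = 6
  (-2)(0) − (4)(-4) = 16
  (4)(-2) − (-3)(0) = -8
Sum = 17, so (signed) Area = 17/2 = 17/2, |Area| = 17/2.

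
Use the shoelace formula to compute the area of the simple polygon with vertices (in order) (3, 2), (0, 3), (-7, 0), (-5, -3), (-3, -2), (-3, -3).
Area = 29

Shoelace formula: Area = (1/2) |Σ_i (x_i · y_{i+1} − x_{i+1} · y_i)| (indices mod n). Compute each cross term:
  (3)(3) − (0)(2) = 9
  (0)(0) − (-7)(3) = 21
  (-7)(-3) − (-5)(0) = 21
  (-5)(-2) − (-3)(-3) = 1
  (-3)(-3) − (-3)(-2) = 3
  (-3)(2) − (3)(-3) = 3
Sum = 58, so (signed) Area = 58/2 = 29, |Area| = 29.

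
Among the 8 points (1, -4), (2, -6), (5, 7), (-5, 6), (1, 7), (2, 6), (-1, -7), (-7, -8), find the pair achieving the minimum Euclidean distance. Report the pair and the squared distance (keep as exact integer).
Pair = ((1, 7), (2, 6)); squared distance = 2

Compute all C(8, 2) = 28 pairwise squared distances (x_i − x_j)² + (y_i − y_j)². The minimum is 2, attained by the pair ((1, 7), (2, 6)).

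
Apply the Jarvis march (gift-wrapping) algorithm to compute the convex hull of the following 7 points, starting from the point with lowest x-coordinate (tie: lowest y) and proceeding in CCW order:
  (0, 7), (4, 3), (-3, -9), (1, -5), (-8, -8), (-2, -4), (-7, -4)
Hull (CCW) = [(-8, -8), (-3, -9), (1, -5), (4, 3), (0, 7), (-7, -4)]

Jarvis march: at each step, from the current hull vertex p, select the next vertex q as the point such that every other point lies strictly to the left of (or on) the directed line p → q. (Equivalently: for every other point r, the cross product (q − p) × (r − p) ≥ 0.)
Starting point (lowest x, tie lowest y): (-8, -8). Wrap until returning to start. Resulting hull: (-8, -8), (-3, -9), (1, -5), (4, 3), (0, 7), (-7, -4).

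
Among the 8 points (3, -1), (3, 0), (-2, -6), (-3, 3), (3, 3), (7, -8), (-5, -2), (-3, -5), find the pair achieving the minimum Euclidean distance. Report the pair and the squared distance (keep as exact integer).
Pair = ((3, -1), (3, 0)); squared distance = 1

Compute all C(8, 2) = 28 pairwise squared distances (x_i − x_j)² + (y_i − y_j)². The minimum is 1, attained by the pair ((3, -1), (3, 0)).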